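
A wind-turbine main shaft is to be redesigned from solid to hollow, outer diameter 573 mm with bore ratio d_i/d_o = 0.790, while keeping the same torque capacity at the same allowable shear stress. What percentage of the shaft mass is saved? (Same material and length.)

Equal τ_max and T ⇒ the solid shaft needs d_s³ = d_o³(1−k⁴), so d_s = 573·(1−0.790⁴)^(1/3) = 486.1 mm.
Area ratio A_h/A_s = d_o²(1−k²)/d_s² = (1−k²)/(1−k⁴)^(2/3) = 0.5223.
Mass saving = 1 − 0.5223 = 47.8 %.

47.8 %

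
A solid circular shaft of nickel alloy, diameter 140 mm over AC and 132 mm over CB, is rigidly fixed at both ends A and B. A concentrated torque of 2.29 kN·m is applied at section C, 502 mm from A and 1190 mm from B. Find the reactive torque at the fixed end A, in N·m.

1720 N·m

Compatibility: T_A·a/J_AC = T_B·b/J_CB with T_A + T_B = T₀.
J_AC = 3.77×10^-5 m⁴, J_CB = 2.98×10^-5 m⁴, so T_A = T₀·(J_AC/a)/((J_AC/a)+(J_CB/b)) = 1717 N·m, T_B = 572.6 N·m.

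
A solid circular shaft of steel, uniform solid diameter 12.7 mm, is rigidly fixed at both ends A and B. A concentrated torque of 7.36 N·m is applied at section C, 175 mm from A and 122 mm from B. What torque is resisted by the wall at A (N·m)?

3.02 N·m

With uniform GJ and both ends fixed, compatibility θ_AC = θ_CB gives T_A·a = T_B·b, together with T_A + T_B = T₀.
T_A = T₀·b/(a+b) = 7.360·122/297.0 = 3.023 N·m; T_B = 4.337 N·m.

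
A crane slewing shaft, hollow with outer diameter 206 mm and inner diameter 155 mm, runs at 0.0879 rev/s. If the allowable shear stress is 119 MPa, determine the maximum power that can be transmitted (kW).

76.7 kW

J = π(d_o⁴ − d_i⁴)/32 = π(0.206⁴ − 0.155⁴)/32 = 1.201×10^-4 m⁴.
T_max = τ_allow·J/r = 1.19×10^8 × 1.201×10^-4 / 0.103 = 138800 N·m.
ω = 2π·0.0879 = 0.5523 rad/s, so P_max = T_max·ω = 7.665×10^4 W.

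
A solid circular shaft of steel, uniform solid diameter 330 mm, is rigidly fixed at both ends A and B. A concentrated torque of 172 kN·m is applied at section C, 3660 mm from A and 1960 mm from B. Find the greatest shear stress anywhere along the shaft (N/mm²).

With uniform GJ and both ends fixed, compatibility θ_AC = θ_CB gives T_A·a = T_B·b, together with T_A + T_B = T₀.
T_A = T₀·b/(a+b) = 172000·1960/5620 = 59990 N·m; T_B = 112000 N·m.
τ in each portion: τ_AC = 8.50×10^6 Pa, τ_CB = 1.59×10^7 Pa; maximum is in CB.
τ_max = T_CB·r/J = 112000·0.165/1.16×10^-3 = 1.587×10^7 Pa.

15.9 N/mm²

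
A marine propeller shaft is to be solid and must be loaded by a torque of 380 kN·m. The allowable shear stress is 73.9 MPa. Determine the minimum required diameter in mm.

For a solid shaft τ_max = 16T/(πd³), so d = (16T/(π τ_allow))^(1/3) = (16·380000/(π·7.39×10^7))^(1/3) = 0.2970 m.

297 mm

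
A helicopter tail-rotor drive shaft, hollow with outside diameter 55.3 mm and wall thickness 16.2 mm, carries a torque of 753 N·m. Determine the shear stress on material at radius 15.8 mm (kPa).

J = π(d_o⁴ − d_i⁴)/32 = π(0.0553⁴ − 0.0229⁴)/32 = 8.911×10^-7 m⁴.
Shear stress varies linearly with radius: τ = T·r/J = 753.0 × 0.0158 / 8.911×10^-7 = 1.335×10^7 Pa.

13400 kPa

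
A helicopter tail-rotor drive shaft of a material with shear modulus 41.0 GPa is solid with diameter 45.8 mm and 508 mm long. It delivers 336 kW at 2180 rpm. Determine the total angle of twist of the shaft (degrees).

2.42°

ω = 2π·2180/60 = 228.3 rad/s, so T = P/ω = 336×10³ / 228.3 = 1472 N·m.
J = πd⁴/32 = π(0.0458)⁴/32 = 4.320×10^-7 m⁴.
θ = T·L/(G·J) = 1472 × 0.508 / (41.0×10⁹ × 4.320×10^-7) = 0.04222 rad.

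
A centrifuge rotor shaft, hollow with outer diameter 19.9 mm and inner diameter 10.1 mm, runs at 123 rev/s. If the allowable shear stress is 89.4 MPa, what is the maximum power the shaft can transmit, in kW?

J = π(d_o⁴ − d_i⁴)/32 = π(0.0199⁴ − 0.0101⁴)/32 = 1.437×10^-8 m⁴.
T_max = τ_allow·J/r = 8.94×10^7 × 1.437×10^-8 / 0.00995 = 129.2 N·m.
ω = 2π·123 = 772.8 rad/s, so P_max = T_max·ω = 9.981×10^4 W.

99.8 kW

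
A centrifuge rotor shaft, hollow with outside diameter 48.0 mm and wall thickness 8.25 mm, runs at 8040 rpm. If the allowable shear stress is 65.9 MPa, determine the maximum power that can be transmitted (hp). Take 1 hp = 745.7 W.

J = π(d_o⁴ − d_i⁴)/32 = π(0.0480⁴ − 0.0315⁴)/32 = 4.245×10^-7 m⁴.
T_max = τ_allow·J/r = 6.59×10^7 × 4.245×10^-7 / 0.0240 = 1166 N·m.
ω = 2π·8040/60 = 841.9 rad/s, so P_max = T_max·ω = 9.814×10^5 W.

1320 hp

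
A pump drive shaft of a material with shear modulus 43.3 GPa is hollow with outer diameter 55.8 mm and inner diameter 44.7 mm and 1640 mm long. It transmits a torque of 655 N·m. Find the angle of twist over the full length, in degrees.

J = π(d_o⁴ − d_i⁴)/32 = π(0.0558⁴ − 0.0447⁴)/32 = 5.598×10^-7 m⁴.
θ = T·L/(G·J) = 655.0 × 1.64 / (43.3×10⁹ × 5.598×10^-7) = 0.04431 rad.

2.54°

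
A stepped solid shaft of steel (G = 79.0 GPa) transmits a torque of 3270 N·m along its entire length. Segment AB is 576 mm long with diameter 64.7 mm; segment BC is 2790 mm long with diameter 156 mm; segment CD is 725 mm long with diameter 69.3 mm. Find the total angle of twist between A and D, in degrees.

J_AB = π(0.0647)⁴/32 = 1.72×10^-6 m⁴; J_BC = π(0.156)⁴/32 = 5.81×10^-5 m⁴; J_CD = π(0.0693)⁴/32 = 2.26×10^-6 m⁴.
θ = (T/G)·Σ L_i/J_i = (3270/79.0×10⁹)·(0.576/1.72×10^-6 + 2.79/5.81×10^-5 + 0.725/2.26×10^-6) = 0.02910 rad.

1.67°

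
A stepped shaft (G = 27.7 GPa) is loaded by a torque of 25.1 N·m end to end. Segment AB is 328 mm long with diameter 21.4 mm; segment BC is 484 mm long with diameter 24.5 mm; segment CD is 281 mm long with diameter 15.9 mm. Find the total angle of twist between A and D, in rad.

0.0674 rad

J_AB = π(0.0214)⁴/32 = 2.06×10^-8 m⁴; J_BC = π(0.0245)⁴/32 = 3.54×10^-8 m⁴; J_CD = π(0.0159)⁴/32 = 6.27×10^-9 m⁴.
θ = (T/G)·Σ L_i/J_i = (25.10/27.7×10⁹)·(0.328/2.06×10^-8 + 0.484/3.54×10^-8 + 0.281/6.27×10^-9) = 0.06741 rad.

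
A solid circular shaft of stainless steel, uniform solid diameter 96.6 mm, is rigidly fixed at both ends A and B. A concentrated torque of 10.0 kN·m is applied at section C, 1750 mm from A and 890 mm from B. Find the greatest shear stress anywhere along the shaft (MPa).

37.5 MPa

With uniform GJ and both ends fixed, compatibility θ_AC = θ_CB gives T_A·a = T_B·b, together with T_A + T_B = T₀.
T_A = T₀·b/(a+b) = 10000·890/2640 = 3371 N·m; T_B = 6629 N·m.
τ in each portion: τ_AC = 1.90×10^7 Pa, τ_CB = 3.75×10^7 Pa; maximum is in CB.
τ_max = T_CB·r/J = 6629·0.0483/8.55×10^-6 = 3.745×10^7 Pa.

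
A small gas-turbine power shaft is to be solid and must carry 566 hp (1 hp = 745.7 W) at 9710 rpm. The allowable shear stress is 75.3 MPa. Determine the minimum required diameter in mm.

ω = 2π·9710/60 = 1017 rad/s, so T = P/ω = 566×745.7 / 1017 = 415.1 N·m.
For a solid shaft τ_max = 16T/(πd³), so d = (16T/(π τ_allow))^(1/3) = (16·415.1/(π·7.53×10^7))^(1/3) = 0.03039 m.

30.4 mm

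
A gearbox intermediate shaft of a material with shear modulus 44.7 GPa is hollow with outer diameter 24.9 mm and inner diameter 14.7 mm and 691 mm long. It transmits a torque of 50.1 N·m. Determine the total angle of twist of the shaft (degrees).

1.34°

J = π(d_o⁴ − d_i⁴)/32 = π(0.0249⁴ − 0.0147⁴)/32 = 3.316×10^-8 m⁴.
θ = T·L/(G·J) = 50.10 × 0.691 / (44.7×10⁹ × 3.316×10^-8) = 0.02336 rad.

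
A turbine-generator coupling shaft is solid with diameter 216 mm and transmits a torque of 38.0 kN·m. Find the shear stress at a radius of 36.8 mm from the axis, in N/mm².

6.54 N/mm²

J = πd⁴/32 = π(0.216)⁴/32 = 2.137×10^-4 m⁴.
Shear stress varies linearly with radius: τ = T·r/J = 38000 × 0.0368 / 2.137×10^-4 = 6.544×10^6 Pa.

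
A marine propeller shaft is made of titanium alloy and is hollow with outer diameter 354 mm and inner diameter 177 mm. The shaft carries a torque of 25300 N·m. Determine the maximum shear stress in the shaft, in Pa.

J = π(d_o⁴ − d_i⁴)/32 = π(0.354⁴ − 0.177⁴)/32 = 1.445×10^-3 m⁴.
τ_max = T·r/J = 25300 × 0.177 / 1.445×10^-3 = 3.098×10^6 Pa.

3.10e6 Pa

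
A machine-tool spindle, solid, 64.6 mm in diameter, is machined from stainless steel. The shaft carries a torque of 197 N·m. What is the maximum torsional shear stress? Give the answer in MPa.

3.72 MPa

J = πd⁴/32 = π(0.0646)⁴/32 = 1.710×10^-6 m⁴.
τ_max = T·r/J = 197.0 × 0.0323 / 1.710×10^-6 = 3.722×10^6 Pa.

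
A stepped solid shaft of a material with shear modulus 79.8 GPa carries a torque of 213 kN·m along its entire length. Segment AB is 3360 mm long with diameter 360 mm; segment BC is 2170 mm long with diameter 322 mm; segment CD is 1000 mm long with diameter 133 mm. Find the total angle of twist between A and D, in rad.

0.0978 rad

J_AB = π(0.360)⁴/32 = 1.65×10^-3 m⁴; J_BC = π(0.322)⁴/32 = 1.06×10^-3 m⁴; J_CD = π(0.133)⁴/32 = 3.07×10^-5 m⁴.
θ = (T/G)·Σ L_i/J_i = (213000/79.8×10⁹)·(3.36/1.65×10^-3 + 2.17/1.06×10^-3 + 1.00/3.07×10^-5) = 0.09782 rad.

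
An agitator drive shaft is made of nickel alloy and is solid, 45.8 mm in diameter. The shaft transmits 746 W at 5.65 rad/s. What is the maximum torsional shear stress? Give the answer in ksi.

1.02 ksi

ω = 5.65 rad/s, so T = P/ω = 746 / 5.650 = 132.0 N·m.
J = πd⁴/32 = π(0.0458)⁴/32 = 4.320×10^-7 m⁴.
τ_max = T·r/J = 132.0 × 0.0229 / 4.320×10^-7 = 6.999×10^6 Pa.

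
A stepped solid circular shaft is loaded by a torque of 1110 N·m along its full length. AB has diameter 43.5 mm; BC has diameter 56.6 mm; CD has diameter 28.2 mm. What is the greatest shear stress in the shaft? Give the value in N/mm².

Under the same torque, τ_max = 16T/(πd³) is largest where d is smallest — segment CD (d = 28.2 mm).
τ_max = 16·1110/(π·(0.0282)³) = 2.521×10^8 Pa.

252 N/mm²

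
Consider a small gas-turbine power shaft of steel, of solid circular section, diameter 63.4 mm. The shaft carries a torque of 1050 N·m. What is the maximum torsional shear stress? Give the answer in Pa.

2.10e7 Pa

J = πd⁴/32 = π(0.0634)⁴/32 = 1.586×10^-6 m⁴.
τ_max = T·r/J = 1050 × 0.0317 / 1.586×10^-6 = 2.098×10^7 Pa.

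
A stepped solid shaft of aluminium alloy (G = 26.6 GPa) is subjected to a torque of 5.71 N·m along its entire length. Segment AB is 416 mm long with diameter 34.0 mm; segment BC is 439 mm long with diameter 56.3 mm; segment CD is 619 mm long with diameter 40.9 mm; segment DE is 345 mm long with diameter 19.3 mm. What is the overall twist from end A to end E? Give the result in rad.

J_AB = π(0.0340)⁴/32 = 1.31×10^-7 m⁴; J_BC = π(0.0563)⁴/32 = 9.86×10^-7 m⁴; J_CD = π(0.0409)⁴/32 = 2.75×10^-7 m⁴; J_DE = π(0.0193)⁴/32 = 1.36×10^-8 m⁴.
θ = (T/G)·Σ L_i/J_i = (5.710/26.6×10⁹)·(0.416/1.31×10^-7 + 0.439/9.86×10^-7 + 0.619/2.75×10^-7 + 0.345/1.36×10^-8) = 6.697×10^-3 rad.

0.00670 rad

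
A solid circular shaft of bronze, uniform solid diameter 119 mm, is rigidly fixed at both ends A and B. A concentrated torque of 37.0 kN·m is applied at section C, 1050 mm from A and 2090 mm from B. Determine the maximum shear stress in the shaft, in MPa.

With uniform GJ and both ends fixed, compatibility θ_AC = θ_CB gives T_A·a = T_B·b, together with T_A + T_B = T₀.
T_A = T₀·b/(a+b) = 37000·2090/3140 = 24630 N·m; T_B = 12370 N·m.
τ in each portion: τ_AC = 7.44×10^7 Pa, τ_CB = 3.74×10^7 Pa; maximum is in AC.
τ_max = T_AC·r/J = 24630·0.0595/1.97×10^-5 = 7.443×10^7 Pa.

74.4 MPa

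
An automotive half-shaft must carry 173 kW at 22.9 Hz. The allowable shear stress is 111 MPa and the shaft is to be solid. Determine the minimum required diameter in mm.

ω = 2π·22.9 = 143.9 rad/s, so T = P/ω = 173×10³ / 143.9 = 1202 N·m.
For a solid shaft τ_max = 16T/(πd³), so d = (16T/(π τ_allow))^(1/3) = (16·1202/(π·1.11×10^8))^(1/3) = 0.03807 m.

38.1 mm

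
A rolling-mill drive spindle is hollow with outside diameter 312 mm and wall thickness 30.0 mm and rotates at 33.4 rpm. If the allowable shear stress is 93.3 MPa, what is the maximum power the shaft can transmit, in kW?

J = π(d_o⁴ − d_i⁴)/32 = π(0.312⁴ − 0.252⁴)/32 = 5.344×10^-4 m⁴.
T_max = τ_allow·J/r = 9.33×10^7 × 5.344×10^-4 / 0.156 = 319600 N·m.
ω = 2π·33.4/60 = 3.498 rad/s, so P_max = T_max·ω = 1.118×10^6 W.

1120 kW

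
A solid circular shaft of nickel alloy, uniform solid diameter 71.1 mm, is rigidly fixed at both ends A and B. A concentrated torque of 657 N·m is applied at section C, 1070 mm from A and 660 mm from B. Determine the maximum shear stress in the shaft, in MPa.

With uniform GJ and both ends fixed, compatibility θ_AC = θ_CB gives T_A·a = T_B·b, together with T_A + T_B = T₀.
T_A = T₀·b/(a+b) = 657.0·660/1730 = 250.6 N·m; T_B = 406.4 N·m.
τ in each portion: τ_AC = 3.55×10^6 Pa, τ_CB = 5.76×10^6 Pa; maximum is in CB.
τ_max = T_CB·r/J = 406.4·0.0355/2.51×10^-6 = 5.758×10^6 Pa.

5.76 MPa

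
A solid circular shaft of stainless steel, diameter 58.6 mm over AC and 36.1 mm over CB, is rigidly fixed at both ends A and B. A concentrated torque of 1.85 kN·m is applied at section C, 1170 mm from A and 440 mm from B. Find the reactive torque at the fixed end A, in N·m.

Compatibility: T_A·a/J_AC = T_B·b/J_CB with T_A + T_B = T₀.
J_AC = 1.16×10^-6 m⁴, J_CB = 1.67×10^-7 m⁴, so T_A = T₀·(J_AC/a)/((J_AC/a)+(J_CB/b)) = 1338 N·m, T_B = 512.3 N·m.

1340 N·m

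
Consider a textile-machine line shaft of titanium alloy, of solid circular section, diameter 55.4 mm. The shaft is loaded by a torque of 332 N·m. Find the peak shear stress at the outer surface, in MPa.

J = πd⁴/32 = π(0.0554)⁴/32 = 9.248×10^-7 m⁴.
τ_max = T·r/J = 332.0 × 0.0277 / 9.248×10^-7 = 9.944×10^6 Pa.

9.94 MPa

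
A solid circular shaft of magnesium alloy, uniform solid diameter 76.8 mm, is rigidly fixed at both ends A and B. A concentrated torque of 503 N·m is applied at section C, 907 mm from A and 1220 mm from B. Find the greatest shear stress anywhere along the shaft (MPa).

3.24 MPa

With uniform GJ and both ends fixed, compatibility θ_AC = θ_CB gives T_A·a = T_B·b, together with T_A + T_B = T₀.
T_A = T₀·b/(a+b) = 503.0·1220/2127 = 288.5 N·m; T_B = 214.5 N·m.
τ in each portion: τ_AC = 3.24×10^6 Pa, τ_CB = 2.41×10^6 Pa; maximum is in AC.
τ_max = T_AC·r/J = 288.5·0.0384/3.42×10^-6 = 3.244×10^6 Pa.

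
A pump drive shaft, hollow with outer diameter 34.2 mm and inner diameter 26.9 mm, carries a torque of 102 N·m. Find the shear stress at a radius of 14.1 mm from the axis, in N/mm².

J = π(d_o⁴ − d_i⁴)/32 = π(0.0342⁴ − 0.0269⁴)/32 = 8.290×10^-8 m⁴.
Shear stress varies linearly with radius: τ = T·r/J = 102.0 × 0.0141 / 8.290×10^-8 = 1.735×10^7 Pa.

17.3 N/mm²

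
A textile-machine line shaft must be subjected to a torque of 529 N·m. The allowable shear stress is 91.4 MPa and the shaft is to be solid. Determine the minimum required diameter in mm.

For a solid shaft τ_max = 16T/(πd³), so d = (16T/(π τ_allow))^(1/3) = (16·529.0/(π·9.14×10^7))^(1/3) = 0.03089 m.

30.9 mm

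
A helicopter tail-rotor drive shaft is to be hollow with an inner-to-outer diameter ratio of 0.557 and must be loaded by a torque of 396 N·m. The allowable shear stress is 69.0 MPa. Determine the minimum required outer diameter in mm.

31.9 mm

For a hollow shaft with d_i/d_o = 0.557: τ_max = 16T/(π d_o³ (1−k⁴)), so d_o = [16T/(π τ_allow (1−k⁴))]^(1/3) = [16·396.0/(π·6.90×10^7·0.9037)]^(1/3) = 0.03186 m.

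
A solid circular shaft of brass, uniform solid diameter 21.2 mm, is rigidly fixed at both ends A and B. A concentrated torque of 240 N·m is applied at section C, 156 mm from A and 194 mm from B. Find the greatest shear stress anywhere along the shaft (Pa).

7.11e7 Pa

With uniform GJ and both ends fixed, compatibility θ_AC = θ_CB gives T_A·a = T_B·b, together with T_A + T_B = T₀.
T_A = T₀·b/(a+b) = 240.0·194/350.0 = 133.0 N·m; T_B = 107.0 N·m.
τ in each portion: τ_AC = 7.11×10^7 Pa, τ_CB = 5.72×10^7 Pa; maximum is in AC.
τ_max = T_AC·r/J = 133.0·0.0106/1.98×10^-8 = 7.111×10^7 Pa.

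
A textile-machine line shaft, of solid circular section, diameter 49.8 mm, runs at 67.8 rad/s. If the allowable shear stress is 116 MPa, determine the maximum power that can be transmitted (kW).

191 kW

J = πd⁴/32 = π(0.0498)⁴/32 = 6.038×10^-7 m⁴.
T_max = τ_allow·J/r = 1.16×10^8 × 6.038×10^-7 / 0.0249 = 2813 N·m.
ω = 67.8 rad/s, so P_max = T_max·ω = 1.907×10^5 W.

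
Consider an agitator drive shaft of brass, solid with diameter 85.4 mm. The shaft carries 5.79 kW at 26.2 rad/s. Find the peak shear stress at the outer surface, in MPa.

1.81 MPa

ω = 26.2 rad/s, so T = P/ω = 5.79×10³ / 26.20 = 221.0 N·m.
J = πd⁴/32 = π(0.0854)⁴/32 = 5.222×10^-6 m⁴.
τ_max = T·r/J = 221.0 × 0.0427 / 5.222×10^-6 = 1.807×10^6 Pa.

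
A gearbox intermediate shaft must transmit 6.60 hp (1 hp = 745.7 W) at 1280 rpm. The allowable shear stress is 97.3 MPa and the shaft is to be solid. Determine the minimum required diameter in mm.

ω = 2π·1280/60 = 134.0 rad/s, so T = P/ω = 6.60×745.7 / 134.0 = 36.72 N·m.
For a solid shaft τ_max = 16T/(πd³), so d = (16T/(π τ_allow))^(1/3) = (16·36.72/(π·9.73×10^7))^(1/3) = 0.01243 m.

12.4 mm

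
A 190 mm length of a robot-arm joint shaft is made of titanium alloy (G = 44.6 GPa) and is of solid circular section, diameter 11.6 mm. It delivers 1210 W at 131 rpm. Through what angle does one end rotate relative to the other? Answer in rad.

0.211 rad

ω = 2π·131/60 = 13.72 rad/s, so T = P/ω = 1210 / 13.72 = 88.20 N·m.
J = πd⁴/32 = π(0.0116)⁴/32 = 1.778×10^-9 m⁴.
θ = T·L/(G·J) = 88.20 × 0.190 / (44.6×10⁹ × 1.778×10^-9) = 0.2114 rad.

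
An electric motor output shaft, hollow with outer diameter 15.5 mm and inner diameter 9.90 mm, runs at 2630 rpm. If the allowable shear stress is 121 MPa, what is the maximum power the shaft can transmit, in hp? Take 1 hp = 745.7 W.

J = π(d_o⁴ − d_i⁴)/32 = π(0.0155⁴ − 0.00990⁴)/32 = 4.724×10^-9 m⁴.
T_max = τ_allow·J/r = 1.21×10^8 × 4.724×10^-9 / 0.00775 = 73.75 N·m.
ω = 2π·2630/60 = 275.4 rad/s, so P_max = T_max·ω = 2.031×10^4 W.

27.2 hp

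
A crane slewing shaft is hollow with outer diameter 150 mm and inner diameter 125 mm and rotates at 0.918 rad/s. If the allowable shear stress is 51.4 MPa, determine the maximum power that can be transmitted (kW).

16.2 kW

J = π(d_o⁴ − d_i⁴)/32 = π(0.150⁴ − 0.125⁴)/32 = 2.573×10^-5 m⁴.
T_max = τ_allow·J/r = 5.14×10^7 × 2.573×10^-5 / 0.0750 = 17640 N·m.
ω = 0.918 rad/s, so P_max = T_max·ω = 1.619×10^4 W.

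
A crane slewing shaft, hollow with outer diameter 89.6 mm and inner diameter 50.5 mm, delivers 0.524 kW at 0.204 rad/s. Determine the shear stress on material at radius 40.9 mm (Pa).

ω = 0.204 rad/s, so T = P/ω = 0.524×10³ / 0.2040 = 2569 N·m.
J = π(d_o⁴ − d_i⁴)/32 = π(0.0896⁴ − 0.0505⁴)/32 = 5.689×10^-6 m⁴.
Shear stress varies linearly with radius: τ = T·r/J = 2569 × 0.0409 / 5.689×10^-6 = 1.847×10^7 Pa.

1.85e7 Pa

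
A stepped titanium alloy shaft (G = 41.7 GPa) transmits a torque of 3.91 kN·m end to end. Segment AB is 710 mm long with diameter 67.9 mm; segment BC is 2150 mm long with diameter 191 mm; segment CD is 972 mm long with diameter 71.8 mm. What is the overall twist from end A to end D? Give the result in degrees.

J_AB = π(0.0679)⁴/32 = 2.09×10^-6 m⁴; J_BC = π(0.191)⁴/32 = 1.31×10^-4 m⁴; J_CD = π(0.0718)⁴/32 = 2.61×10^-6 m⁴.
θ = (T/G)·Σ L_i/J_i = (3910/41.7×10⁹)·(0.710/2.09×10^-6 + 2.15/1.31×10^-4 + 0.972/2.61×10^-6) = 0.06838 rad.

3.92°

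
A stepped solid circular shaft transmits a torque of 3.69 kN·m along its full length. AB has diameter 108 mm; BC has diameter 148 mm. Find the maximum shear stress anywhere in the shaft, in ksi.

Under the same torque, τ_max = 16T/(πd³) is largest where d is smallest — segment AB (d = 108 mm).
τ_max = 16·3690/(π·(0.108)³) = 1.492×10^7 Pa.

2.16 ksi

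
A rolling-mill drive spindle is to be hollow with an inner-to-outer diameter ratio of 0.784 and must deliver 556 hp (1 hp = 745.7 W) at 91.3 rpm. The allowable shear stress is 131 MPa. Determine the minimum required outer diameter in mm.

ω = 2π·91.3/60 = 9.561 rad/s, so T = P/ω = 556×745.7 / 9.561 = 43370 N·m.
For a hollow shaft with d_i/d_o = 0.784: τ_max = 16T/(π d_o³ (1−k⁴)), so d_o = [16T/(π τ_allow (1−k⁴))]^(1/3) = [16·43370/(π·1.31×10^8·0.6222)]^(1/3) = 0.1394 m.

139 mm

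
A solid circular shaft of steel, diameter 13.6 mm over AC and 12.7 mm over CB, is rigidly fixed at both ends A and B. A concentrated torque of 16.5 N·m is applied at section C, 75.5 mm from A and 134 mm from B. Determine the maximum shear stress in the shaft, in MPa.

23.4 MPa

Compatibility: T_A·a/J_AC = T_B·b/J_CB with T_A + T_B = T₀.
J_AC = 3.36×10^-9 m⁴, J_CB = 2.55×10^-9 m⁴, so T_A = T₀·(J_AC/a)/((J_AC/a)+(J_CB/b)) = 11.55 N·m, T_B = 4.949 N·m.
τ in each portion: τ_AC = 2.34×10^7 Pa, τ_CB = 1.23×10^7 Pa; maximum is in AC.
τ_max = T_AC·r/J = 11.55·0.00680/3.36×10^-9 = 2.339×10^7 Pa.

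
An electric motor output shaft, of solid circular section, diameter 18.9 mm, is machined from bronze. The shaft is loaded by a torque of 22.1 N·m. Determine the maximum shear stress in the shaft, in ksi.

2.42 ksi

J = πd⁴/32 = π(0.0189)⁴/32 = 1.253×10^-8 m⁴.
τ_max = T·r/J = 22.10 × 0.00945 / 1.253×10^-8 = 1.667×10^7 Pa.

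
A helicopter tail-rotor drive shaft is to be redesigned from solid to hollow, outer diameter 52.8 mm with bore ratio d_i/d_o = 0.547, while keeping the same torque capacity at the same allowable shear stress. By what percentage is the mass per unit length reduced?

25.4 %

Equal τ_max and T ⇒ the solid shaft needs d_s³ = d_o³(1−k⁴), so d_s = 52.8·(1−0.547⁴)^(1/3) = 51.17 mm.
Area ratio A_h/A_s = d_o²(1−k²)/d_s² = (1−k²)/(1−k⁴)^(2/3) = 0.7460.
Mass saving = 1 − 0.7460 = 25.4 %.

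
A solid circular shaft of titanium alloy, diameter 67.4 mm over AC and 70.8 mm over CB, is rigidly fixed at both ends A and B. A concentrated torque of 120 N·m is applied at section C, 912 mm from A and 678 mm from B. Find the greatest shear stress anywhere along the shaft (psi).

155 psi

Compatibility: T_A·a/J_AC = T_B·b/J_CB with T_A + T_B = T₀.
J_AC = 2.03×10^-6 m⁴, J_CB = 2.47×10^-6 m⁴, so T_A = T₀·(J_AC/a)/((J_AC/a)+(J_CB/b)) = 45.49 N·m, T_B = 74.51 N·m.
τ in each portion: τ_AC = 7.57×10^5 Pa, τ_CB = 1.07×10^6 Pa; maximum is in CB.
τ_max = T_CB·r/J = 74.51·0.0354/2.47×10^-6 = 1.069×10^6 Pa.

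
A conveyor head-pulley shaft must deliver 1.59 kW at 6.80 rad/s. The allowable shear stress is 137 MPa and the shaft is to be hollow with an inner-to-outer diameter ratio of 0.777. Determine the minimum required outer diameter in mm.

ω = 6.80 rad/s, so T = P/ω = 1.59×10³ / 6.800 = 233.8 N·m.
For a hollow shaft with d_i/d_o = 0.777: τ_max = 16T/(π d_o³ (1−k⁴)), so d_o = [16T/(π τ_allow (1−k⁴))]^(1/3) = [16·233.8/(π·1.37×10^8·0.6355)]^(1/3) = 0.02392 m.

23.9 mm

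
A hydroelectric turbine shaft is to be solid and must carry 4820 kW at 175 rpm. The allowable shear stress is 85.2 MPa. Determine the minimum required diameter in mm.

ω = 2π·175/60 = 18.33 rad/s, so T = P/ω = 4820×10³ / 18.33 = 263000 N·m.
For a solid shaft τ_max = 16T/(πd³), so d = (16T/(π τ_allow))^(1/3) = (16·263000/(π·8.52×10^7))^(1/3) = 0.2505 m.

251 mm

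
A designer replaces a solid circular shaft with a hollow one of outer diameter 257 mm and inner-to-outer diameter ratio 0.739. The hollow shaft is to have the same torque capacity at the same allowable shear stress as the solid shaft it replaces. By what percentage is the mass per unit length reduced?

42.5 %

Equal τ_max and T ⇒ the solid shaft needs d_s³ = d_o³(1−k⁴), so d_s = 257·(1−0.739⁴)^(1/3) = 228.4 mm.
Area ratio A_h/A_s = d_o²(1−k²)/d_s² = (1−k²)/(1−k⁴)^(2/3) = 0.5748.
Mass saving = 1 − 0.5748 = 42.5 %.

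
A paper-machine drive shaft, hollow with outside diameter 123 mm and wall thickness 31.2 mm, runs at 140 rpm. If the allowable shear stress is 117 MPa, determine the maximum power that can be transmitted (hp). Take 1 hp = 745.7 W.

J = π(d_o⁴ − d_i⁴)/32 = π(0.123⁴ − 0.0606⁴)/32 = 2.115×10^-5 m⁴.
T_max = τ_allow·J/r = 1.17×10^8 × 2.115×10^-5 / 0.0615 = 40230 N·m.
ω = 2π·140/60 = 14.66 rad/s, so P_max = T_max·ω = 5.898×10^5 W.

791 hp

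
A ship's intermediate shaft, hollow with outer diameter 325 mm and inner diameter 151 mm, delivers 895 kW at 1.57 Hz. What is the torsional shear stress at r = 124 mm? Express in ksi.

ω = 2π·1.57 = 9.865 rad/s, so T = P/ω = 895×10³ / 9.865 = 90730 N·m.
J = π(d_o⁴ − d_i⁴)/32 = π(0.325⁴ − 0.151⁴)/32 = 1.044×10^-3 m⁴.
Shear stress varies linearly with radius: τ = T·r/J = 90730 × 0.124 / 1.044×10^-3 = 1.077×10^7 Pa.

1.56 ksi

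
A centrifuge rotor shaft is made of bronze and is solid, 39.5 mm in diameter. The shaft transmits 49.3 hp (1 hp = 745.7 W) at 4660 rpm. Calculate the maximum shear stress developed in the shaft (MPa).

ω = 2π·4660/60 = 488.0 rad/s, so T = P/ω = 49.3×745.7 / 488.0 = 75.33 N·m.
J = πd⁴/32 = π(0.0395)⁴/32 = 2.390×10^-7 m⁴.
τ_max = T·r/J = 75.33 × 0.0198 / 2.390×10^-7 = 6.226×10^6 Pa.

6.23 MPa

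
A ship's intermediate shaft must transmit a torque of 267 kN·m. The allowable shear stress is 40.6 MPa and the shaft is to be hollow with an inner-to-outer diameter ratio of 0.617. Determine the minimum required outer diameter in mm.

For a hollow shaft with d_i/d_o = 0.617: τ_max = 16T/(π d_o³ (1−k⁴)), so d_o = [16T/(π τ_allow (1−k⁴))]^(1/3) = [16·267000/(π·4.06×10^7·0.8551)]^(1/3) = 0.3396 m.

340 mm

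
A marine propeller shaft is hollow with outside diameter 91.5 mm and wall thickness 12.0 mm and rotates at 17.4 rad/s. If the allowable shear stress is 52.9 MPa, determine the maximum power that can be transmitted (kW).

J = π(d_o⁴ − d_i⁴)/32 = π(0.0915⁴ − 0.0675⁴)/32 = 4.843×10^-6 m⁴.
T_max = τ_allow·J/r = 5.29×10^7 × 4.843×10^-6 / 0.0457 = 5600 N·m.
ω = 17.4 rad/s, so P_max = T_max·ω = 9.745×10^4 W.

97.4 kW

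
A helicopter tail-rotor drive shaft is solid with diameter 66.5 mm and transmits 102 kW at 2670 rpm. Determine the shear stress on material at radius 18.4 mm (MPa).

ω = 2π·2670/60 = 279.6 rad/s, so T = P/ω = 102×10³ / 279.6 = 364.8 N·m.
J = πd⁴/32 = π(0.0665)⁴/32 = 1.920×10^-6 m⁴.
Shear stress varies linearly with radius: τ = T·r/J = 364.8 × 0.0184 / 1.920×10^-6 = 3.496×10^6 Pa.

3.50 MPa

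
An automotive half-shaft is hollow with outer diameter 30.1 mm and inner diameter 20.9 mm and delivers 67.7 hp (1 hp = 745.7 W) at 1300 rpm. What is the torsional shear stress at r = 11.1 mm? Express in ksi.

ω = 2π·1300/60 = 136.1 rad/s, so T = P/ω = 67.7×745.7 / 136.1 = 370.8 N·m.
J = π(d_o⁴ − d_i⁴)/32 = π(0.0301⁴ − 0.0209⁴)/32 = 6.186×10^-8 m⁴.
Shear stress varies linearly with radius: τ = T·r/J = 370.8 × 0.0111 / 6.186×10^-8 = 6.655×10^7 Pa.

9.65 ksi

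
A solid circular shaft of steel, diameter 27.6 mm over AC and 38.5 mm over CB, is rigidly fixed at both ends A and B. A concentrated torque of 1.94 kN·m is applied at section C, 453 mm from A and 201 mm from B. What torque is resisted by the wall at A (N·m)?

204 N·m

Compatibility: T_A·a/J_AC = T_B·b/J_CB with T_A + T_B = T₀.
J_AC = 5.70×10^-8 m⁴, J_CB = 2.16×10^-7 m⁴, so T_A = T₀·(J_AC/a)/((J_AC/a)+(J_CB/b)) = 203.5 N·m, T_B = 1736 N·m.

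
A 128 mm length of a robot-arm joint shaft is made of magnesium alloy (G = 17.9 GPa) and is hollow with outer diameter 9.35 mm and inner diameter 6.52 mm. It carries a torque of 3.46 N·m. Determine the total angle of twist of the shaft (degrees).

J = π(d_o⁴ − d_i⁴)/32 = π(0.00935⁴ − 0.00652⁴)/32 = 5.729×10^-10 m⁴.
θ = T·L/(G·J) = 3.460 × 0.128 / (17.9×10⁹ × 5.729×10^-10) = 0.04319 rad.

2.47°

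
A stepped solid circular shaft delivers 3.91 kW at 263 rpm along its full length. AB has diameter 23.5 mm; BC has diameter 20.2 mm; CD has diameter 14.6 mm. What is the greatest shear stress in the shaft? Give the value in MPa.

ω = 2π·263/60 = 27.54 rad/s, so T = P/ω = 3.91×10³ / 27.54 = 142.0 N·m.
Under the same torque, τ_max = 16T/(πd³) is largest where d is smallest — segment CD (d = 14.6 mm).
τ_max = 16·142.0/(π·(0.0146)³) = 2.323×10^8 Pa.

232 MPa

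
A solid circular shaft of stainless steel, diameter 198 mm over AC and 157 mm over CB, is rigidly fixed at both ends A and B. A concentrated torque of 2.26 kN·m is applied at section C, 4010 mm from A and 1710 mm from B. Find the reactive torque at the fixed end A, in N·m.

Compatibility: T_A·a/J_AC = T_B·b/J_CB with T_A + T_B = T₀.
J_AC = 1.51×10^-4 m⁴, J_CB = 5.96×10^-5 m⁴, so T_A = T₀·(J_AC/a)/((J_AC/a)+(J_CB/b)) = 1173 N·m, T_B = 1087 N·m.

1170 N·m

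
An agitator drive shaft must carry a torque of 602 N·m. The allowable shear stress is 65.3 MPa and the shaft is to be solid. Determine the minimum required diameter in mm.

36.1 mm

For a solid shaft τ_max = 16T/(πd³), so d = (16T/(π τ_allow))^(1/3) = (16·602.0/(π·6.53×10^7))^(1/3) = 0.03608 m.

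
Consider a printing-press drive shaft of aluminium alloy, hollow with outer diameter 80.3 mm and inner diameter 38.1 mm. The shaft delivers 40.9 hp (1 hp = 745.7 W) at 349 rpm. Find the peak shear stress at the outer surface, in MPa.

8.65 MPa

ω = 2π·349/60 = 36.55 rad/s, so T = P/ω = 40.9×745.7 / 36.55 = 834.5 N·m.
J = π(d_o⁴ − d_i⁴)/32 = π(0.0803⁴ − 0.0381⁴)/32 = 3.875×10^-6 m⁴.
τ_max = T·r/J = 834.5 × 0.0401 / 3.875×10^-6 = 8.647×10^6 Pa.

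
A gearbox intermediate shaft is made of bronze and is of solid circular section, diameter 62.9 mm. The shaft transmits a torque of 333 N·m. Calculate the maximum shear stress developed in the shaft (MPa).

J = πd⁴/32 = π(0.0629)⁴/32 = 1.537×10^-6 m⁴.
τ_max = T·r/J = 333.0 × 0.0314 / 1.537×10^-6 = 6.815×10^6 Pa.

6.81 MPa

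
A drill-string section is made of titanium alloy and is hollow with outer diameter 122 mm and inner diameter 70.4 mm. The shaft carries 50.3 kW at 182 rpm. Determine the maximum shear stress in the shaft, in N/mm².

8.33 N/mm²

ω = 2π·182/60 = 19.06 rad/s, so T = P/ω = 50.3×10³ / 19.06 = 2639 N·m.
J = π(d_o⁴ − d_i⁴)/32 = π(0.122⁴ − 0.0704⁴)/32 = 1.934×10^-5 m⁴.
τ_max = T·r/J = 2639 × 0.0610 / 1.934×10^-5 = 8.325×10^6 Pa.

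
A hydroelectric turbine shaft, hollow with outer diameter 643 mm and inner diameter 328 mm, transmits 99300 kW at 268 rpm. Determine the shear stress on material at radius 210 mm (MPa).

ω = 2π·268/60 = 28.06 rad/s, so T = P/ω = 99300×10³ / 28.06 = 3.538e6 N·m.
J = π(d_o⁴ − d_i⁴)/32 = π(0.643⁴ − 0.328⁴)/32 = 0.01565 m⁴.
Shear stress varies linearly with radius: τ = T·r/J = 3.538e6 × 0.210 / 0.01565 = 4.749×10^7 Pa.

47.5 MPa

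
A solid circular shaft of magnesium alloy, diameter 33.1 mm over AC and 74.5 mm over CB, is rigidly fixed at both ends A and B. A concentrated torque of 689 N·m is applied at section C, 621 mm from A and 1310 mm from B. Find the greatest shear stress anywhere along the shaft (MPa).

7.84 MPa

Compatibility: T_A·a/J_AC = T_B·b/J_CB with T_A + T_B = T₀.
J_AC = 1.18×10^-7 m⁴, J_CB = 3.02×10^-6 m⁴, so T_A = T₀·(J_AC/a)/((J_AC/a)+(J_CB/b)) = 52.33 N·m, T_B = 636.7 N·m.
τ in each portion: τ_AC = 7.35×10^6 Pa, τ_CB = 7.84×10^6 Pa; maximum is in CB.
τ_max = T_CB·r/J = 636.7·0.0372/3.02×10^-6 = 7.842×10^6 Pa.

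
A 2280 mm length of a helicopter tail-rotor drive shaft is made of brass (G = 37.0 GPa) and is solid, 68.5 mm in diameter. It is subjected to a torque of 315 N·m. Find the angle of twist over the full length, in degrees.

J = πd⁴/32 = π(0.0685)⁴/32 = 2.162×10^-6 m⁴.
θ = T·L/(G·J) = 315.0 × 2.28 / (37.0×10⁹ × 2.162×10^-6) = 8.980×10^-3 rad.

0.515°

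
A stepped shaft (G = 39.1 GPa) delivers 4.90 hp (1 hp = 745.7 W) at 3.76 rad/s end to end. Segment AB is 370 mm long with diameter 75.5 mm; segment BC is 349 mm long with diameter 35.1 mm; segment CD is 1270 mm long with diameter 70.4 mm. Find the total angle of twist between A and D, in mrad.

74.2 mrad

ω = 3.76 rad/s, so T = P/ω = 4.90×745.7 / 3.760 = 971.8 N·m.
J_AB = π(0.0755)⁴/32 = 3.19×10^-6 m⁴; J_BC = π(0.0351)⁴/32 = 1.49×10^-7 m⁴; J_CD = π(0.0704)⁴/32 = 2.41×10^-6 m⁴.
θ = (T/G)·Σ L_i/J_i = (971.8/39.1×10⁹)·(0.370/3.19×10^-6 + 0.349/1.49×10^-7 + 1.27/2.41×10^-6) = 0.07418 rad.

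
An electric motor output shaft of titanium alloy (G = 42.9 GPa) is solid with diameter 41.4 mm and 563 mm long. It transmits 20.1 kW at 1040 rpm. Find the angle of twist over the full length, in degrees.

0.481°

ω = 2π·1040/60 = 108.9 rad/s, so T = P/ω = 20.1×10³ / 108.9 = 184.6 N·m.
J = πd⁴/32 = π(0.0414)⁴/32 = 2.884×10^-7 m⁴.
θ = T·L/(G·J) = 184.6 × 0.563 / (42.9×10⁹ × 2.884×10^-7) = 8.398×10^-3 rad.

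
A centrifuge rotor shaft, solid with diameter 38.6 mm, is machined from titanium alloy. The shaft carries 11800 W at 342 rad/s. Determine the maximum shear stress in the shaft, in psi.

ω = 342 rad/s, so T = P/ω = 11800 / 342.0 = 34.50 N·m.
J = πd⁴/32 = π(0.0386)⁴/32 = 2.179×10^-7 m⁴.
τ_max = T·r/J = 34.50 × 0.0193 / 2.179×10^-7 = 3.055×10^6 Pa.

443 psi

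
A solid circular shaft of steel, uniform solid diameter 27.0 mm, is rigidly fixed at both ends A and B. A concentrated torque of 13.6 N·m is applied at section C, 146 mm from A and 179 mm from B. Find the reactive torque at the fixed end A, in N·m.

With uniform GJ and both ends fixed, compatibility θ_AC = θ_CB gives T_A·a = T_B·b, together with T_A + T_B = T₀.
T_A = T₀·b/(a+b) = 13.60·179/325.0 = 7.490 N·m; T_B = 6.110 N·m.

7.49 N·m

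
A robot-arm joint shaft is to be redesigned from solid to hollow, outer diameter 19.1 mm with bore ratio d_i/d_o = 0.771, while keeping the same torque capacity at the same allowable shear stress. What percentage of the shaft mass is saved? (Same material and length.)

45.8 %

Equal τ_max and T ⇒ the solid shaft needs d_s³ = d_o³(1−k⁴), so d_s = 19.1·(1−0.771⁴)^(1/3) = 16.52 mm.
Area ratio A_h/A_s = d_o²(1−k²)/d_s² = (1−k²)/(1−k⁴)^(2/3) = 0.5423.
Mass saving = 1 − 0.5423 = 45.8 %.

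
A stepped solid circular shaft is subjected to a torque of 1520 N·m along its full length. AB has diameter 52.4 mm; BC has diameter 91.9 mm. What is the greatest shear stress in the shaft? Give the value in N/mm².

Under the same torque, τ_max = 16T/(πd³) is largest where d is smallest — segment AB (d = 52.4 mm).
τ_max = 16·1520/(π·(0.0524)³) = 5.380×10^7 Pa.

53.8 N/mm²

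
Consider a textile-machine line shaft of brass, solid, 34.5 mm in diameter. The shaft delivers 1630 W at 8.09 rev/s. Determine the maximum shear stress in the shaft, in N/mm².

3.98 N/mm²

ω = 2π·8.09 = 50.83 rad/s, so T = P/ω = 1630 / 50.83 = 32.07 N·m.
J = πd⁴/32 = π(0.0345)⁴/32 = 1.391×10^-7 m⁴.
τ_max = T·r/J = 32.07 × 0.0173 / 1.391×10^-7 = 3.977×10^6 Pa.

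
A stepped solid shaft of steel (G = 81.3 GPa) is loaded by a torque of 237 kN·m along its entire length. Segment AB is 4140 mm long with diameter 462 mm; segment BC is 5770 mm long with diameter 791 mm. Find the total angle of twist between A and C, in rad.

0.00314 rad

J_AB = π(0.462)⁴/32 = 4.47×10^-3 m⁴; J_BC = π(0.791)⁴/32 = 0.0384 m⁴.
θ = (T/G)·Σ L_i/J_i = (237000/81.3×10⁹)·(4.14/4.47×10^-3 + 5.77/0.0384) = 3.136×10^-3 rad.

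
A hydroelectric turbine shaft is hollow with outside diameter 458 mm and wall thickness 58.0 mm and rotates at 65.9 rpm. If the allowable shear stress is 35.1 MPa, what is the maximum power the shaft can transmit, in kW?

J = π(d_o⁴ − d_i⁴)/32 = π(0.458⁴ − 0.342⁴)/32 = 2.977×10^-3 m⁴.
T_max = τ_allow·J/r = 3.51×10^7 × 2.977×10^-3 / 0.229 = 456300 N·m.
ω = 2π·65.9/60 = 6.901 rad/s, so P_max = T_max·ω = 3.149×10^6 W.

3150 kW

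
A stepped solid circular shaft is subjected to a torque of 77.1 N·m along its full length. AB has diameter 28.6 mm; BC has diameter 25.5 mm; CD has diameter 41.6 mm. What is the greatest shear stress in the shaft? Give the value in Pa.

Under the same torque, τ_max = 16T/(πd³) is largest where d is smallest — segment BC (d = 25.5 mm).
τ_max = 16·77.10/(π·(0.0255)³) = 2.368×10^7 Pa.

2.37e7 Pa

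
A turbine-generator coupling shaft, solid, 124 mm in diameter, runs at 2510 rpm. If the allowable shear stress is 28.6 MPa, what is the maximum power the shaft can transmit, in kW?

J = πd⁴/32 = π(0.124)⁴/32 = 2.321×10^-5 m⁴.
T_max = τ_allow·J/r = 2.86×10^7 × 2.321×10^-5 / 0.0620 = 10710 N·m.
ω = 2π·2510/60 = 262.8 rad/s, so P_max = T_max·ω = 2.814×10^6 W.

2810 kW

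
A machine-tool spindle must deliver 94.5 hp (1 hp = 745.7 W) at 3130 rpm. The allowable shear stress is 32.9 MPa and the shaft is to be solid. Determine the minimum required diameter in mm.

ω = 2π·3130/60 = 327.8 rad/s, so T = P/ω = 94.5×745.7 / 327.8 = 215.0 N·m.
For a solid shaft τ_max = 16T/(πd³), so d = (16T/(π τ_allow))^(1/3) = (16·215.0/(π·3.29×10^7))^(1/3) = 0.03217 m.

32.2 mm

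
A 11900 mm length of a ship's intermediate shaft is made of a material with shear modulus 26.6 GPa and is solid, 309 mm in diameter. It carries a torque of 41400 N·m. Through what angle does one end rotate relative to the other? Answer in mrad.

20.7 mrad

J = πd⁴/32 = π(0.309)⁴/32 = 8.950×10^-4 m⁴.
θ = T·L/(G·J) = 41400 × 11.9 / (26.6×10⁹ × 8.950×10^-4) = 0.02069 rad.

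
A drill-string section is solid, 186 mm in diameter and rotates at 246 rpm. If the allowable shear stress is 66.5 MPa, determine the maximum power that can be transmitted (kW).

2160 kW

J = πd⁴/32 = π(0.186)⁴/32 = 1.175×10^-4 m⁴.
T_max = τ_allow·J/r = 6.65×10^7 × 1.175×10^-4 / 0.0930 = 84020 N·m.
ω = 2π·246/60 = 25.76 rad/s, so P_max = T_max·ω = 2.164×10^6 W.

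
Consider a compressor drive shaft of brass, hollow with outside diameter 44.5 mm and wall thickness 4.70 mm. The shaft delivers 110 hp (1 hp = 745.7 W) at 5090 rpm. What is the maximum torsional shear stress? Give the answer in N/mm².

14.5 N/mm²

ω = 2π·5090/60 = 533.0 rad/s, so T = P/ω = 110×745.7 / 533.0 = 153.9 N·m.
J = π(d_o⁴ − d_i⁴)/32 = π(0.0445⁴ − 0.0351⁴)/32 = 2.360×10^-7 m⁴.
τ_max = T·r/J = 153.9 × 0.0222 / 2.360×10^-7 = 1.451×10^7 Pa.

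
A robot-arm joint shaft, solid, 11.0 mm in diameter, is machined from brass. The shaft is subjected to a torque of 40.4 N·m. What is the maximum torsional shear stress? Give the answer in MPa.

155 MPa

J = πd⁴/32 = π(0.0110)⁴/32 = 1.437×10^-9 m⁴.
τ_max = T·r/J = 40.40 × 0.00550 / 1.437×10^-9 = 1.546×10^8 Pa.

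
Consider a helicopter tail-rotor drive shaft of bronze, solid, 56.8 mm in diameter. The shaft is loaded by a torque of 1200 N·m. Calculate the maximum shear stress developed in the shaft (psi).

4840 psi

J = πd⁴/32 = π(0.0568)⁴/32 = 1.022×10^-6 m⁴.
τ_max = T·r/J = 1200 × 0.0284 / 1.022×10^-6 = 3.335×10^7 Pa.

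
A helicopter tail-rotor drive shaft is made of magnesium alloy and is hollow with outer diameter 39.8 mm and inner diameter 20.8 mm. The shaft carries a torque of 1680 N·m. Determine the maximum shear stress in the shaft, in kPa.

147000 kPa

J = π(d_o⁴ − d_i⁴)/32 = π(0.0398⁴ − 0.0208⁴)/32 = 2.280×10^-7 m⁴.
τ_max = T·r/J = 1680 × 0.0199 / 2.280×10^-7 = 1.467×10^8 Pa.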